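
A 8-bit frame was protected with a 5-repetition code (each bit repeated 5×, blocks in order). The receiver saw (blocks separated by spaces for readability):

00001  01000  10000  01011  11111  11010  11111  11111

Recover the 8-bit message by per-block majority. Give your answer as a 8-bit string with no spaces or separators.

Block 1 (00001): 1 one → 0
Block 2 (01000): 1 one → 0
Block 3 (10000): 1 one → 0
Block 4 (01011): 3 ones → 1
Block 5 (11111): 5 ones → 1
Block 6 (11010): 3 ones → 1
Block 7 (11111): 5 ones → 1
Block 8 (11111): 5 ones → 1

00011111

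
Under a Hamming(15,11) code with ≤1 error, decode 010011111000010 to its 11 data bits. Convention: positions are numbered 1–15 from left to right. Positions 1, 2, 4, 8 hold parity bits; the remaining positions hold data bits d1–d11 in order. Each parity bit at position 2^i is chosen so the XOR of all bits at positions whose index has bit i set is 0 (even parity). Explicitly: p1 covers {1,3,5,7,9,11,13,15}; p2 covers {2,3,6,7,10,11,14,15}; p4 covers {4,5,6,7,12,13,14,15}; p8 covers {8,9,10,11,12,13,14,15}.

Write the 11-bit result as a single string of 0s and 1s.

01110000010

s1 (pos 1,3,5,7,9,11,13,15): 0⊕0⊕1⊕1⊕1⊕0⊕0⊕0 = 1
s2 (pos 2,3,6,7,10,11,14,15): 1⊕0⊕1⊕1⊕0⊕0⊕1⊕0 = 0
s4 (pos 4,5,6,7,12,13,14,15): 0⊕1⊕1⊕1⊕0⊕0⊕1⊕0 = 0
s8 (pos 8,9,10,11,12,13,14,15): 1⊕1⊕0⊕0⊕0⊕0⊕1⊕0 = 1
Syndrome s8…s1 = 1001 → error at position 9.
Flip position 9: 010011111000010 → 010011110000010
Read data bits from positions 3,5,6,7,9,10,11,12,13,14,15: 01110000010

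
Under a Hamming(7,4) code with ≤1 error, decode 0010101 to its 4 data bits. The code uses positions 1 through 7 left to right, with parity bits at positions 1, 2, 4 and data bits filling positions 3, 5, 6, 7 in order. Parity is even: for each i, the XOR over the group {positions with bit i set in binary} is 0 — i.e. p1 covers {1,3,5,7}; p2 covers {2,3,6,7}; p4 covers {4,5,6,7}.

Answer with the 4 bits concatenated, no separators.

s1 (pos 1,3,5,7): 0⊕1⊕1⊕1 = 1
s2 (pos 2,3,6,7): 0⊕1⊕0⊕1 = 0
s4 (pos 4,5,6,7): 0⊕1⊕0⊕1 = 0
Syndrome s4…s1 = 001 → error at position 1.
Flip position 1: 0010101 → 1010101
Read data bits from positions 3,5,6,7: 1101

1101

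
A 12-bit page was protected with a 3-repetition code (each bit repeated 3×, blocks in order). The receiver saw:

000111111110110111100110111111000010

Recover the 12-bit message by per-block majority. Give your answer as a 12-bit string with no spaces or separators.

Block 1 (000): 0 ones → 0
Block 2 (111): 3 ones → 1
Block 3 (111): 3 ones → 1
Block 4 (110): 2 ones → 1
Block 5 (110): 2 ones → 1
Block 6 (111): 3 ones → 1
Block 7 (100): 1 one → 0
Block 8 (110): 2 ones → 1
Block 9 (111): 3 ones → 1
Block 10 (111): 3 ones → 1
Block 11 (000): 0 ones → 0
Block 12 (010): 1 one → 0

011111011100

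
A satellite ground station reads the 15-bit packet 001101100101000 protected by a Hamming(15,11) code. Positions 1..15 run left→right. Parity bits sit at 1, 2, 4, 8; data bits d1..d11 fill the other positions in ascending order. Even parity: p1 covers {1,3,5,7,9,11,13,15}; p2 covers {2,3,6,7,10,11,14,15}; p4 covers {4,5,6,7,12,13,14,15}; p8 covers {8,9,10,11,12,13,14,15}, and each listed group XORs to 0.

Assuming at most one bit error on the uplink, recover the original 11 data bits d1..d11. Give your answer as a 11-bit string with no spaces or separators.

10110101000

s1 (pos 1,3,5,7,9,11,13,15): 0⊕1⊕0⊕1⊕0⊕0⊕0⊕0 = 0
s2 (pos 2,3,6,7,10,11,14,15): 0⊕1⊕1⊕1⊕1⊕0⊕0⊕0 = 0
s4 (pos 4,5,6,7,12,13,14,15): 1⊕0⊕1⊕1⊕1⊕0⊕0⊕0 = 0
s8 (pos 8,9,10,11,12,13,14,15): 0⊕0⊕1⊕0⊕1⊕0⊕0⊕0 = 0
Syndrome s8…s1 = 0000 → no error.
Read data bits from positions 3,5,6,7,9,10,11,12,13,14,15: 10110101000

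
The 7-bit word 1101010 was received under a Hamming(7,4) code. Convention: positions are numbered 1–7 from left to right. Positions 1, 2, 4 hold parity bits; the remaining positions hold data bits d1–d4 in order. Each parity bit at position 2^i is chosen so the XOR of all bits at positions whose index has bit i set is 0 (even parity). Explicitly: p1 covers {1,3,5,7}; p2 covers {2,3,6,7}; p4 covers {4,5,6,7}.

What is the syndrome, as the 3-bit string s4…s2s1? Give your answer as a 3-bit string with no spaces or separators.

s1 (pos 1,3,5,7): 1⊕0⊕0⊕0 = 1
s2 (pos 2,3,6,7): 1⊕0⊕1⊕0 = 0
s4 (pos 4,5,6,7): 1⊕0⊕1⊕0 = 0
Syndrome s4…s1 = 001 → error at position 1.

001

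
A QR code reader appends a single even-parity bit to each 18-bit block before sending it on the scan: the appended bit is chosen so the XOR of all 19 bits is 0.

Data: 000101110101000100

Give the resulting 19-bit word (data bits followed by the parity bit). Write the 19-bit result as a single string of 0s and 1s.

XOR of the 18 data bits: 0⊕0⊕0⊕1⊕0⊕1⊕1⊕1⊕0⊕1⊕0⊕1⊕0⊕0⊕0⊕1⊕0⊕0 = 1
Parity bit = 1 (so all 19 bits XOR to 0).

0001011101010001001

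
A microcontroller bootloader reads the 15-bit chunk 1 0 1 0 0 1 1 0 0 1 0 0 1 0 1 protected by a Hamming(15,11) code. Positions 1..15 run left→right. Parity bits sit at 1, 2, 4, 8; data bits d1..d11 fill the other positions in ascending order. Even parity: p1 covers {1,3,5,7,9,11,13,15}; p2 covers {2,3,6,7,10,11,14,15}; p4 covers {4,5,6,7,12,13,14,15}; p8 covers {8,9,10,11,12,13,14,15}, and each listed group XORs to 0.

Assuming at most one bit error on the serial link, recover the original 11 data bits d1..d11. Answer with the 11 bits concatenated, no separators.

s1 (pos 1,3,5,7,9,11,13,15): 1⊕1⊕0⊕1⊕0⊕0⊕1⊕1 = 1
s2 (pos 2,3,6,7,10,11,14,15): 0⊕1⊕1⊕1⊕1⊕0⊕0⊕1 = 1
s4 (pos 4,5,6,7,12,13,14,15): 0⊕0⊕1⊕1⊕0⊕1⊕0⊕1 = 0
s8 (pos 8,9,10,11,12,13,14,15): 0⊕0⊕1⊕0⊕0⊕1⊕0⊕1 = 1
Syndrome s8…s1 = 1011 → error at position 11.
Flip position 11: 101001100100101 → 101001100110101
Read data bits from positions 3,5,6,7,9,10,11,12,13,14,15: 10110110101

10110110101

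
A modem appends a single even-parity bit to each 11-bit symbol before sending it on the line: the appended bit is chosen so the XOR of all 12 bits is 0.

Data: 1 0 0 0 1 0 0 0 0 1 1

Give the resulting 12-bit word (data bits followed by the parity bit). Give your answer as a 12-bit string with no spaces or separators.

XOR of the 11 data bits: 1⊕0⊕0⊕0⊕1⊕0⊕0⊕0⊕0⊕1⊕1 = 0
Parity bit = 0 (so all 12 bits XOR to 0).

100010000110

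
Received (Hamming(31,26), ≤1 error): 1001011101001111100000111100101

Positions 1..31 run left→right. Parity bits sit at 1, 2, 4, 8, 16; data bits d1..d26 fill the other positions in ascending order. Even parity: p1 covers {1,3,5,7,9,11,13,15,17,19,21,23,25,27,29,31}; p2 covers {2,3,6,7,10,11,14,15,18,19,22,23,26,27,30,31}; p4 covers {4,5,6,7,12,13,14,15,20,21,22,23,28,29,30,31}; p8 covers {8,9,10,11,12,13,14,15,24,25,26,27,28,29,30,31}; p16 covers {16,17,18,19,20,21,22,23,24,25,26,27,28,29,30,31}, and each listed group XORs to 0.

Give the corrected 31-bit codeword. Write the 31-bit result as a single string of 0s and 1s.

s1 (pos 1,3,5,7,9,11,13,15,17,19,21,23,25,27,29,31): 1⊕0⊕0⊕1⊕0⊕0⊕1⊕1⊕1⊕0⊕0⊕1⊕1⊕0⊕1⊕1 = 1
s2 (pos 2,3,6,7,10,11,14,15,18,19,22,23,26,27,30,31): 0⊕0⊕1⊕1⊕1⊕0⊕1⊕1⊕0⊕0⊕0⊕1⊕1⊕0⊕0⊕1 = 0
s4 (pos 4,5,6,7,12,13,14,15,20,21,22,23,28,29,30,31): 1⊕0⊕1⊕1⊕0⊕1⊕1⊕1⊕0⊕0⊕0⊕1⊕0⊕1⊕0⊕1 = 1
s8 (pos 8,9,10,11,12,13,14,15,24,25,26,27,28,29,30,31): 1⊕0⊕1⊕0⊕0⊕1⊕1⊕1⊕1⊕1⊕1⊕0⊕0⊕1⊕0⊕1 = 0
s16 (pos 16,17,18,19,20,21,22,23,24,25,26,27,28,29,30,31): 1⊕1⊕0⊕0⊕0⊕0⊕0⊕1⊕1⊕1⊕1⊕0⊕0⊕1⊕0⊕1 = 0
Syndrome s16…s1 = 00101 → error at position 5.
Flip position 5: 1001011101001111100000111100101 → 1001111101001111100000111100101

1001111101001111100000111100101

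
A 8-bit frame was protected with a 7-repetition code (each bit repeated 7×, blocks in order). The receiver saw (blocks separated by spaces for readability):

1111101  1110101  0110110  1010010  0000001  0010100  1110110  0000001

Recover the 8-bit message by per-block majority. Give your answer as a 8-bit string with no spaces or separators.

11100010

Block 1 (1111101): 6 ones → 1
Block 2 (1110101): 5 ones → 1
Block 3 (0110110): 4 ones → 1
Block 4 (1010010): 3 ones → 0
Block 5 (0000001): 1 one → 0
Block 6 (0010100): 2 ones → 0
Block 7 (1110110): 5 ones → 1
Block 8 (0000001): 1 one → 0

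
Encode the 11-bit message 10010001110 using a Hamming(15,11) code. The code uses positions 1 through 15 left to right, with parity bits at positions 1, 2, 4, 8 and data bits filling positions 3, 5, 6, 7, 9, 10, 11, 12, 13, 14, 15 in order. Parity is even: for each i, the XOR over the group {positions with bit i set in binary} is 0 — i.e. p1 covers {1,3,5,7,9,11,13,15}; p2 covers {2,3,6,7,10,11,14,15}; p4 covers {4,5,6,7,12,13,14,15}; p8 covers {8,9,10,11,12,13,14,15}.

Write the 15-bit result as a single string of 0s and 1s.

111000110001110

Place data at non-parity positions: p1 p2 1 p4 0 0 1 p8 0 0 0 1 1 1 0
p1 (pos 1,3,5,7,9,11,13,15): XOR of data positions = 1⊕0⊕1⊕0⊕0⊕1⊕0 = 1
p2 (pos 2,3,6,7,10,11,14,15): XOR of data positions = 1⊕0⊕1⊕0⊕0⊕1⊕0 = 1
p4 (pos 4,5,6,7,12,13,14,15): XOR of data positions = 0⊕0⊕1⊕1⊕1⊕1⊕0 = 0
p8 (pos 8,9,10,11,12,13,14,15): XOR of data positions = 0⊕0⊕0⊕1⊕1⊕1⊕0 = 1
Codeword: 111000110001110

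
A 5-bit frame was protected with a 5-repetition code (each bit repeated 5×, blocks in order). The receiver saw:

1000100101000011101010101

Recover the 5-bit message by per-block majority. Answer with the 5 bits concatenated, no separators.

00011

Block 1 (10001): 2 ones → 0
Block 2 (00101): 2 ones → 0
Block 3 (00001): 1 one → 0
Block 4 (11010): 3 ones → 1
Block 5 (10101): 3 ones → 1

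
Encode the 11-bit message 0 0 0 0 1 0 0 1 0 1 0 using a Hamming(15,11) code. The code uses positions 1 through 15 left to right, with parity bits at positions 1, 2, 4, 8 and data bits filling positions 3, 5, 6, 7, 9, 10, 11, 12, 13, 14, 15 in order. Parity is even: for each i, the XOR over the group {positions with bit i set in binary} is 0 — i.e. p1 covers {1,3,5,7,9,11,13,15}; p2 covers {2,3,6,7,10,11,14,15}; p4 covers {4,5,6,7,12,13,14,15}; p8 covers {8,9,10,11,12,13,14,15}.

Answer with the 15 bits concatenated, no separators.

Place data at non-parity positions: p1 p2 0 p4 0 0 0 p8 1 0 0 1 0 1 0
p1 (pos 1,3,5,7,9,11,13,15): XOR of data positions = 0⊕0⊕0⊕1⊕0⊕0⊕0 = 1
p2 (pos 2,3,6,7,10,11,14,15): XOR of data positions = 0⊕0⊕0⊕0⊕0⊕1⊕0 = 1
p4 (pos 4,5,6,7,12,13,14,15): XOR of data positions = 0⊕0⊕0⊕1⊕0⊕1⊕0 = 0
p8 (pos 8,9,10,11,12,13,14,15): XOR of data positions = 1⊕0⊕0⊕1⊕0⊕1⊕0 = 1
Codeword: 110000011001010

110000011001010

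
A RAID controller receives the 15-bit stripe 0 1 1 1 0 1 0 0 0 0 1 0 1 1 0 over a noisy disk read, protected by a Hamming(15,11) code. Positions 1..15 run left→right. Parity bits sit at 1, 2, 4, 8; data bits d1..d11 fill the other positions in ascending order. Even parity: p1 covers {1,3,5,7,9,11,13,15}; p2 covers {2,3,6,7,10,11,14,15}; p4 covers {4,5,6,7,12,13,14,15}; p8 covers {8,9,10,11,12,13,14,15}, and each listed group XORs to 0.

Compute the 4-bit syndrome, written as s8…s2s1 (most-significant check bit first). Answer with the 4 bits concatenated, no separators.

1011

s1 (pos 1,3,5,7,9,11,13,15): 0⊕1⊕0⊕0⊕0⊕1⊕1⊕0 = 1
s2 (pos 2,3,6,7,10,11,14,15): 1⊕1⊕1⊕0⊕0⊕1⊕1⊕0 = 1
s4 (pos 4,5,6,7,12,13,14,15): 1⊕0⊕1⊕0⊕0⊕1⊕1⊕0 = 0
s8 (pos 8,9,10,11,12,13,14,15): 0⊕0⊕0⊕1⊕0⊕1⊕1⊕0 = 1
Syndrome s8…s1 = 1011 → error at position 11.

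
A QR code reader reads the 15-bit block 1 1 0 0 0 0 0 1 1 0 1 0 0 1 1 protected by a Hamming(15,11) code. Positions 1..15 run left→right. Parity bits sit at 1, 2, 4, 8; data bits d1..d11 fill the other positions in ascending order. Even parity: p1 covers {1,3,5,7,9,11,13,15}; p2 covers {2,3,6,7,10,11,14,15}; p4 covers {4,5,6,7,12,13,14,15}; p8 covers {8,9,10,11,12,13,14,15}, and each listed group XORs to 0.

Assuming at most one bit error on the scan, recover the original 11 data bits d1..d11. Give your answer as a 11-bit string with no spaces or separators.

00001010011

s1 (pos 1,3,5,7,9,11,13,15): 1⊕0⊕0⊕0⊕1⊕1⊕0⊕1 = 0
s2 (pos 2,3,6,7,10,11,14,15): 1⊕0⊕0⊕0⊕0⊕1⊕1⊕1 = 0
s4 (pos 4,5,6,7,12,13,14,15): 0⊕0⊕0⊕0⊕0⊕0⊕1⊕1 = 0
s8 (pos 8,9,10,11,12,13,14,15): 1⊕1⊕0⊕1⊕0⊕0⊕1⊕1 = 1
Syndrome s8…s1 = 1000 → error at position 8.
Flip position 8: 110000011010011 → 110000001010011
Read data bits from positions 3,5,6,7,9,10,11,12,13,14,15: 00001010011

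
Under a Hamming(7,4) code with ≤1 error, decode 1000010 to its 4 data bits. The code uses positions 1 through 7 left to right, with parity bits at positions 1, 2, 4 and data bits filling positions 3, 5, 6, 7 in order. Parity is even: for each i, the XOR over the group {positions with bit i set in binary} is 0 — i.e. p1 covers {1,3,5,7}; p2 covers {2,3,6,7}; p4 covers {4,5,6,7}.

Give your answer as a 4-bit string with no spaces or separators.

0011

s1 (pos 1,3,5,7): 1⊕0⊕0⊕0 = 1
s2 (pos 2,3,6,7): 0⊕0⊕1⊕0 = 1
s4 (pos 4,5,6,7): 0⊕0⊕1⊕0 = 1
Syndrome s4…s1 = 111 → error at position 7.
Flip position 7: 1000010 → 1000011
Read data bits from positions 3,5,6,7: 0011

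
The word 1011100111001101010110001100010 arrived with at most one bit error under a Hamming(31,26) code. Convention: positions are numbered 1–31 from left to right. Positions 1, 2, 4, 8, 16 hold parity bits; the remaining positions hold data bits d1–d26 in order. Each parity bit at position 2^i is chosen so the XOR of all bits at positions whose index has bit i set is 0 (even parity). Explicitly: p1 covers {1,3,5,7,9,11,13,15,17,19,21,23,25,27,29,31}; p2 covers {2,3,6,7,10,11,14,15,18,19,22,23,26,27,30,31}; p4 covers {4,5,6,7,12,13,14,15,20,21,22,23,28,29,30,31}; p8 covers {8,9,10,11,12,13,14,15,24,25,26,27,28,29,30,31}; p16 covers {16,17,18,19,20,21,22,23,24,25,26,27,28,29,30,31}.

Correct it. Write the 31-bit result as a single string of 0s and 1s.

s1 (pos 1,3,5,7,9,11,13,15,17,19,21,23,25,27,29,31): 1⊕1⊕1⊕0⊕1⊕0⊕1⊕0⊕0⊕0⊕1⊕0⊕1⊕0⊕0⊕0 = 1
s2 (pos 2,3,6,7,10,11,14,15,18,19,22,23,26,27,30,31): 0⊕1⊕0⊕0⊕1⊕0⊕1⊕0⊕1⊕0⊕0⊕0⊕1⊕0⊕1⊕0 = 0
s4 (pos 4,5,6,7,12,13,14,15,20,21,22,23,28,29,30,31): 1⊕1⊕0⊕0⊕0⊕1⊕1⊕0⊕1⊕1⊕0⊕0⊕0⊕0⊕1⊕0 = 1
s8 (pos 8,9,10,11,12,13,14,15,24,25,26,27,28,29,30,31): 1⊕1⊕1⊕0⊕0⊕1⊕1⊕0⊕0⊕1⊕1⊕0⊕0⊕0⊕1⊕0 = 0
s16 (pos 16,17,18,19,20,21,22,23,24,25,26,27,28,29,30,31): 1⊕0⊕1⊕0⊕1⊕1⊕0⊕0⊕0⊕1⊕1⊕0⊕0⊕0⊕1⊕0 = 1
Syndrome s16…s1 = 10101 → error at position 21.
Flip position 21: 1011100111001101010110001100010 → 1011100111001101010100001100010

1011100111001101010100001100010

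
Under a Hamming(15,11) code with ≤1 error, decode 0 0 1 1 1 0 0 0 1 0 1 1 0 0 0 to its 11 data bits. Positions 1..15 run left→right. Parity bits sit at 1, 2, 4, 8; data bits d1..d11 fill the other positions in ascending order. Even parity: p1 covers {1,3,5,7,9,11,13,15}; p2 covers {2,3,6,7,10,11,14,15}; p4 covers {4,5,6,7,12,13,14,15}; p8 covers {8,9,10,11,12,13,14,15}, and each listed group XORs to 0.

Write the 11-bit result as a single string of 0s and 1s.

11001010000

s1 (pos 1,3,5,7,9,11,13,15): 0⊕1⊕1⊕0⊕1⊕1⊕0⊕0 = 0
s2 (pos 2,3,6,7,10,11,14,15): 0⊕1⊕0⊕0⊕0⊕1⊕0⊕0 = 0
s4 (pos 4,5,6,7,12,13,14,15): 1⊕1⊕0⊕0⊕1⊕0⊕0⊕0 = 1
s8 (pos 8,9,10,11,12,13,14,15): 0⊕1⊕0⊕1⊕1⊕0⊕0⊕0 = 1
Syndrome s8…s1 = 1100 → error at position 12.
Flip position 12: 001110001011000 → 001110001010000
Read data bits from positions 3,5,6,7,9,10,11,12,13,14,15: 11001010000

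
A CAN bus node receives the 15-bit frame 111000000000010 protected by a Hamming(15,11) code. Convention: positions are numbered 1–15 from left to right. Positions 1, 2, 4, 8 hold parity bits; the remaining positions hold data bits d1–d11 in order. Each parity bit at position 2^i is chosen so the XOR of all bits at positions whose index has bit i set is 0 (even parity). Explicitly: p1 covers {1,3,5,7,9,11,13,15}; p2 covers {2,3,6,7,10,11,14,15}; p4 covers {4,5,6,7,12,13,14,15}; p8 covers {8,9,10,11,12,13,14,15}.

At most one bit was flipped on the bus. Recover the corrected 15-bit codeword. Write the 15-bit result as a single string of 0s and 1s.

111000000000000

s1 (pos 1,3,5,7,9,11,13,15): 1⊕1⊕0⊕0⊕0⊕0⊕0⊕0 = 0
s2 (pos 2,3,6,7,10,11,14,15): 1⊕1⊕0⊕0⊕0⊕0⊕1⊕0 = 1
s4 (pos 4,5,6,7,12,13,14,15): 0⊕0⊕0⊕0⊕0⊕0⊕1⊕0 = 1
s8 (pos 8,9,10,11,12,13,14,15): 0⊕0⊕0⊕0⊕0⊕0⊕1⊕0 = 1
Syndrome s8…s1 = 1110 → error at position 14.
Flip position 14: 111000000000010 → 111000000000000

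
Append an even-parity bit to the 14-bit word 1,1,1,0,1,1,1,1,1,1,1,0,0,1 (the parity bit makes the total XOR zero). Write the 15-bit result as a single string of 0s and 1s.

111011111110011

XOR of the 14 data bits: 1⊕1⊕1⊕0⊕1⊕1⊕1⊕1⊕1⊕1⊕1⊕0⊕0⊕1 = 1
Parity bit = 1 (so all 15 bits XOR to 0).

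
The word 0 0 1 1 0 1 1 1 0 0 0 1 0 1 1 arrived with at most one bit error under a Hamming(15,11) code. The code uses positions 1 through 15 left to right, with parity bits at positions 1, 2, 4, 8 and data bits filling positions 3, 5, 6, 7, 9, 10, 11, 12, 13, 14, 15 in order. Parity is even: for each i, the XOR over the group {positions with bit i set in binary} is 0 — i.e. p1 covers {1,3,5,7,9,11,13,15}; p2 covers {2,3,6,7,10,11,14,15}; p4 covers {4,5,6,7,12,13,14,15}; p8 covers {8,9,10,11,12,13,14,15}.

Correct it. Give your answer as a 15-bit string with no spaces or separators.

000101110001011

s1 (pos 1,3,5,7,9,11,13,15): 0⊕1⊕0⊕1⊕0⊕0⊕0⊕1 = 1
s2 (pos 2,3,6,7,10,11,14,15): 0⊕1⊕1⊕1⊕0⊕0⊕1⊕1 = 1
s4 (pos 4,5,6,7,12,13,14,15): 1⊕0⊕1⊕1⊕1⊕0⊕1⊕1 = 0
s8 (pos 8,9,10,11,12,13,14,15): 1⊕0⊕0⊕0⊕1⊕0⊕1⊕1 = 0
Syndrome s8…s1 = 0011 → error at position 3.
Flip position 3: 001101110001011 → 000101110001011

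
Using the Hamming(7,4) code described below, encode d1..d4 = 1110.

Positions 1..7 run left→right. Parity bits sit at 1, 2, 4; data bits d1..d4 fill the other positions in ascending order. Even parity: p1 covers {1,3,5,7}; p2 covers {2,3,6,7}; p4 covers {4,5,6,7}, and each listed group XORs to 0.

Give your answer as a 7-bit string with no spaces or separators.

Place data at non-parity positions: p1 p2 1 p4 1 1 0
p1 (pos 1,3,5,7): XOR of data positions = 1⊕1⊕0 = 0
p2 (pos 2,3,6,7): XOR of data positions = 1⊕1⊕0 = 0
p4 (pos 4,5,6,7): XOR of data positions = 1⊕1⊕0 = 0
Codeword: 0010110

0010110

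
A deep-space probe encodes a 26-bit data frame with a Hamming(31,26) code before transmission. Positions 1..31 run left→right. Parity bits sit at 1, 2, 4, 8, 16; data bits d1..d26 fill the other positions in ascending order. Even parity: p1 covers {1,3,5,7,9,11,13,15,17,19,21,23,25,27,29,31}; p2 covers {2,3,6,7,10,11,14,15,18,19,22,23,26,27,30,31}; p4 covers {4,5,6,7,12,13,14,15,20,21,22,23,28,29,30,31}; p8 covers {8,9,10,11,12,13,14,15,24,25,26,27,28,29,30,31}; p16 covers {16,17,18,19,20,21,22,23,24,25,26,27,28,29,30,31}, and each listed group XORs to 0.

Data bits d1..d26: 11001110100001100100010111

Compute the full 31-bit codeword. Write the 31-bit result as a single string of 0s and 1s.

0011100011101001001100100010111

Place data at non-parity positions: p1 p2 1 p4 1 0 0 p8 1 1 1 0 1 0 0 p16 0 0 1 1 0 0 1 0 0 0 1 0 1 1 1
p1 (pos 1,3,5,7,9,11,13,15,17,19,21,23,25,27,29,31): XOR of data positions = 1⊕1⊕0⊕1⊕1⊕1⊕0⊕0⊕1⊕0⊕1⊕0⊕1⊕1⊕1 = 0
p2 (pos 2,3,6,7,10,11,14,15,18,19,22,23,26,27,30,31): XOR of data positions = 1⊕0⊕0⊕1⊕1⊕0⊕0⊕0⊕1⊕0⊕1⊕0⊕1⊕1⊕1 = 0
p4 (pos 4,5,6,7,12,13,14,15,20,21,22,23,28,29,30,31): XOR of data positions = 1⊕0⊕0⊕0⊕1⊕0⊕0⊕1⊕0⊕0⊕1⊕0⊕1⊕1⊕1 = 1
p8 (pos 8,9,10,11,12,13,14,15,24,25,26,27,28,29,30,31): XOR of data positions = 1⊕1⊕1⊕0⊕1⊕0⊕0⊕0⊕0⊕0⊕1⊕0⊕1⊕1⊕1 = 0
p16 (pos 16,17,18,19,20,21,22,23,24,25,26,27,28,29,30,31): XOR of data positions = 0⊕0⊕1⊕1⊕0⊕0⊕1⊕0⊕0⊕0⊕1⊕0⊕1⊕1⊕1 = 1
Codeword: 0011100011101001001100100010111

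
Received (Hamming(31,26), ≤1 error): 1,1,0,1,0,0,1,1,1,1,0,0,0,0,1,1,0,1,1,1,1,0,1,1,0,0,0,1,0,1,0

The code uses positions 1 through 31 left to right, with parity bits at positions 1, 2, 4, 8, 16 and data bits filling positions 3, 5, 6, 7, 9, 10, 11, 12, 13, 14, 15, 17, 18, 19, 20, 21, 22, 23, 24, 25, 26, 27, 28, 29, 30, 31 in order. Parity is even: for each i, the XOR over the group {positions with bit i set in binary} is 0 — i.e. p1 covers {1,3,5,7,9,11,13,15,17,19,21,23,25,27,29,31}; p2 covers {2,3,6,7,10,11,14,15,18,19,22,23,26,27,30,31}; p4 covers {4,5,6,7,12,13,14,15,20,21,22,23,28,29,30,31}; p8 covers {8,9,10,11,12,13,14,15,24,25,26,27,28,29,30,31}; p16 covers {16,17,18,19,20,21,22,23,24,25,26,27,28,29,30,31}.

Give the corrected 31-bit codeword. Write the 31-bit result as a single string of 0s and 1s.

1101001111000011011110111001010

s1 (pos 1,3,5,7,9,11,13,15,17,19,21,23,25,27,29,31): 1⊕0⊕0⊕1⊕1⊕0⊕0⊕1⊕0⊕1⊕1⊕1⊕0⊕0⊕0⊕0 = 1
s2 (pos 2,3,6,7,10,11,14,15,18,19,22,23,26,27,30,31): 1⊕0⊕0⊕1⊕1⊕0⊕0⊕1⊕1⊕1⊕0⊕1⊕0⊕0⊕1⊕0 = 0
s4 (pos 4,5,6,7,12,13,14,15,20,21,22,23,28,29,30,31): 1⊕0⊕0⊕1⊕0⊕0⊕0⊕1⊕1⊕1⊕0⊕1⊕1⊕0⊕1⊕0 = 0
s8 (pos 8,9,10,11,12,13,14,15,24,25,26,27,28,29,30,31): 1⊕1⊕1⊕0⊕0⊕0⊕0⊕1⊕1⊕0⊕0⊕0⊕1⊕0⊕1⊕0 = 1
s16 (pos 16,17,18,19,20,21,22,23,24,25,26,27,28,29,30,31): 1⊕0⊕1⊕1⊕1⊕1⊕0⊕1⊕1⊕0⊕0⊕0⊕1⊕0⊕1⊕0 = 1
Syndrome s16…s1 = 11001 → error at position 25.
Flip position 25: 1101001111000011011110110001010 → 1101001111000011011110111001010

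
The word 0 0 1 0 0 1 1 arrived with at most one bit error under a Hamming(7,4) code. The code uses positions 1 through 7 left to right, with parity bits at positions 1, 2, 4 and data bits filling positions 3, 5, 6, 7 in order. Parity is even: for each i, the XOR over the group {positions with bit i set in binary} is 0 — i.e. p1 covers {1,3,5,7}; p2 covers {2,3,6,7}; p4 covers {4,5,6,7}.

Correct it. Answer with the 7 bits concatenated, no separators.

s1 (pos 1,3,5,7): 0⊕1⊕0⊕1 = 0
s2 (pos 2,3,6,7): 0⊕1⊕1⊕1 = 1
s4 (pos 4,5,6,7): 0⊕0⊕1⊕1 = 0
Syndrome s4…s1 = 010 → error at position 2.
Flip position 2: 0010011 → 0110011

0110011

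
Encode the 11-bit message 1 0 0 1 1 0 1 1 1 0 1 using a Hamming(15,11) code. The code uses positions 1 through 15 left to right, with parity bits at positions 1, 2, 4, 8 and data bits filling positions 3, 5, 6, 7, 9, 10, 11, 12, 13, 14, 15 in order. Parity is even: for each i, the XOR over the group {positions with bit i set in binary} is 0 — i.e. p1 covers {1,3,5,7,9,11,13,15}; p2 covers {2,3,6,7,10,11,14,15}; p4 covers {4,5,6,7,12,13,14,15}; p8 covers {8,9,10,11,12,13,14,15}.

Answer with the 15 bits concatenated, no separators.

001000111011101

Place data at non-parity positions: p1 p2 1 p4 0 0 1 p8 1 0 1 1 1 0 1
p1 (pos 1,3,5,7,9,11,13,15): XOR of data positions = 1⊕0⊕1⊕1⊕1⊕1⊕1 = 0
p2 (pos 2,3,6,7,10,11,14,15): XOR of data positions = 1⊕0⊕1⊕0⊕1⊕0⊕1 = 0
p4 (pos 4,5,6,7,12,13,14,15): XOR of data positions = 0⊕0⊕1⊕1⊕1⊕0⊕1 = 0
p8 (pos 8,9,10,11,12,13,14,15): XOR of data positions = 1⊕0⊕1⊕1⊕1⊕0⊕1 = 1
Codeword: 001000111011101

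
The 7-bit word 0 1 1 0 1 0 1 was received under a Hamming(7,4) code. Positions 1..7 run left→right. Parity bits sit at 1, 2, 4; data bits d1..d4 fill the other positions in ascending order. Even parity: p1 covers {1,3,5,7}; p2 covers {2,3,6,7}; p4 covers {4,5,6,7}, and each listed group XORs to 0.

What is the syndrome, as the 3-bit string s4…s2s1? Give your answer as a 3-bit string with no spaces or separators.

s1 (pos 1,3,5,7): 0⊕1⊕1⊕1 = 1
s2 (pos 2,3,6,7): 1⊕1⊕0⊕1 = 1
s4 (pos 4,5,6,7): 0⊕1⊕0⊕1 = 0
Syndrome s4…s1 = 011 → error at position 3.

011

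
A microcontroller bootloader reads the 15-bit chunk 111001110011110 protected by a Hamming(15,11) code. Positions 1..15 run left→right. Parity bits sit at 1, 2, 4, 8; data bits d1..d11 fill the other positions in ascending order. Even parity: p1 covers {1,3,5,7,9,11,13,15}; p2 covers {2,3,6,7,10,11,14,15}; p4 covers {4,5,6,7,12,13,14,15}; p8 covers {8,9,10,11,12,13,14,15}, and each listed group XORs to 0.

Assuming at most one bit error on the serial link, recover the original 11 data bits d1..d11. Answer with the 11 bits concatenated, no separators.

10110011010

s1 (pos 1,3,5,7,9,11,13,15): 1⊕1⊕0⊕1⊕0⊕1⊕1⊕0 = 1
s2 (pos 2,3,6,7,10,11,14,15): 1⊕1⊕1⊕1⊕0⊕1⊕1⊕0 = 0
s4 (pos 4,5,6,7,12,13,14,15): 0⊕0⊕1⊕1⊕1⊕1⊕1⊕0 = 1
s8 (pos 8,9,10,11,12,13,14,15): 1⊕0⊕0⊕1⊕1⊕1⊕1⊕0 = 1
Syndrome s8…s1 = 1101 → error at position 13.
Flip position 13: 111001110011110 → 111001110011010
Read data bits from positions 3,5,6,7,9,10,11,12,13,14,15: 10110011010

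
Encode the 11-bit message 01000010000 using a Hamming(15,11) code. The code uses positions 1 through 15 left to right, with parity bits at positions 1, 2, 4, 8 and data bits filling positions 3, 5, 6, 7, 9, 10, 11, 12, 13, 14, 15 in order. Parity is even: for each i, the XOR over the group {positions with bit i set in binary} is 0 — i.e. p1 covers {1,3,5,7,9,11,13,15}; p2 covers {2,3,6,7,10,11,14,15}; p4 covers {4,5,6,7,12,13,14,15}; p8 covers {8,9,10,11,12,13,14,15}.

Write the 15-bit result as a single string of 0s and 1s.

Place data at non-parity positions: p1 p2 0 p4 1 0 0 p8 0 0 1 0 0 0 0
p1 (pos 1,3,5,7,9,11,13,15): XOR of data positions = 0⊕1⊕0⊕0⊕1⊕0⊕0 = 0
p2 (pos 2,3,6,7,10,11,14,15): XOR of data positions = 0⊕0⊕0⊕0⊕1⊕0⊕0 = 1
p4 (pos 4,5,6,7,12,13,14,15): XOR of data positions = 1⊕0⊕0⊕0⊕0⊕0⊕0 = 1
p8 (pos 8,9,10,11,12,13,14,15): XOR of data positions = 0⊕0⊕1⊕0⊕0⊕0⊕0 = 1
Codeword: 010110010010000

010110010010000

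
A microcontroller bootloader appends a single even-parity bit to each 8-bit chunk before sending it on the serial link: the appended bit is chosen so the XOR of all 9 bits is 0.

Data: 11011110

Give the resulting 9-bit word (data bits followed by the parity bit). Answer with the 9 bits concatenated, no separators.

XOR of the 8 data bits: 1⊕1⊕0⊕1⊕1⊕1⊕1⊕0 = 0
Parity bit = 0 (so all 9 bits XOR to 0).

110111100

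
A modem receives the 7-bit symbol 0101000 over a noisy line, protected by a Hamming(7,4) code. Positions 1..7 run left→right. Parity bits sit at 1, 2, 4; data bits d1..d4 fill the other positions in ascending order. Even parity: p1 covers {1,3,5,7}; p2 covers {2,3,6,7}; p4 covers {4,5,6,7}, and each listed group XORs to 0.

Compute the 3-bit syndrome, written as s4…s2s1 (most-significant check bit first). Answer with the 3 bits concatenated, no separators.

s1 (pos 1,3,5,7): 0⊕0⊕0⊕0 = 0
s2 (pos 2,3,6,7): 1⊕0⊕0⊕0 = 1
s4 (pos 4,5,6,7): 1⊕0⊕0⊕0 = 1
Syndrome s4…s1 = 110 → error at position 6.

110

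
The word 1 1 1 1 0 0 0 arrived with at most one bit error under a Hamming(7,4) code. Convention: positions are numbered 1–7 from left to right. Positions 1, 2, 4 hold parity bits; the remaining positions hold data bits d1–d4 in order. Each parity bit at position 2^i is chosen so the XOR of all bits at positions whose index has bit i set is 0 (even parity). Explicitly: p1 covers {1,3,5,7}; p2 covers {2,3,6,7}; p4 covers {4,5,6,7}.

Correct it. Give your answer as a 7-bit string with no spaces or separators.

s1 (pos 1,3,5,7): 1⊕1⊕0⊕0 = 0
s2 (pos 2,3,6,7): 1⊕1⊕0⊕0 = 0
s4 (pos 4,5,6,7): 1⊕0⊕0⊕0 = 1
Syndrome s4…s1 = 100 → error at position 4.
Flip position 4: 1111000 → 1110000

1110000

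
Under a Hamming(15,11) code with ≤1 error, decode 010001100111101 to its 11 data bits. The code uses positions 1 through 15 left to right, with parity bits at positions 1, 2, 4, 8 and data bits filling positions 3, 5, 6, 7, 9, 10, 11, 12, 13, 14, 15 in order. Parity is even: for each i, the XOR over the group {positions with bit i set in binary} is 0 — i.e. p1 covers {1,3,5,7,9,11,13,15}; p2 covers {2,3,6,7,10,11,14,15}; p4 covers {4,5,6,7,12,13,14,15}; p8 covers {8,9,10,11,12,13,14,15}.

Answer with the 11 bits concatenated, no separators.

00110110101

s1 (pos 1,3,5,7,9,11,13,15): 0⊕0⊕0⊕1⊕0⊕1⊕1⊕1 = 0
s2 (pos 2,3,6,7,10,11,14,15): 1⊕0⊕1⊕1⊕1⊕1⊕0⊕1 = 0
s4 (pos 4,5,6,7,12,13,14,15): 0⊕0⊕1⊕1⊕1⊕1⊕0⊕1 = 1
s8 (pos 8,9,10,11,12,13,14,15): 0⊕0⊕1⊕1⊕1⊕1⊕0⊕1 = 1
Syndrome s8…s1 = 1100 → error at position 12.
Flip position 12: 010001100111101 → 010001100110101
Read data bits from positions 3,5,6,7,9,10,11,12,13,14,15: 00110110101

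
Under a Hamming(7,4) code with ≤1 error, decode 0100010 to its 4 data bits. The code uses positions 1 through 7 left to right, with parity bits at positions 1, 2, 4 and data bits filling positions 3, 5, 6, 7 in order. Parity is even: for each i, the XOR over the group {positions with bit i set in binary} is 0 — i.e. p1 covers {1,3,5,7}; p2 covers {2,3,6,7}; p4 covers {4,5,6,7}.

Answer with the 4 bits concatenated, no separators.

0010

s1 (pos 1,3,5,7): 0⊕0⊕0⊕0 = 0
s2 (pos 2,3,6,7): 1⊕0⊕1⊕0 = 0
s4 (pos 4,5,6,7): 0⊕0⊕1⊕0 = 1
Syndrome s4…s1 = 100 → error at position 4.
Flip position 4: 0100010 → 0101010
Read data bits from positions 3,5,6,7: 0010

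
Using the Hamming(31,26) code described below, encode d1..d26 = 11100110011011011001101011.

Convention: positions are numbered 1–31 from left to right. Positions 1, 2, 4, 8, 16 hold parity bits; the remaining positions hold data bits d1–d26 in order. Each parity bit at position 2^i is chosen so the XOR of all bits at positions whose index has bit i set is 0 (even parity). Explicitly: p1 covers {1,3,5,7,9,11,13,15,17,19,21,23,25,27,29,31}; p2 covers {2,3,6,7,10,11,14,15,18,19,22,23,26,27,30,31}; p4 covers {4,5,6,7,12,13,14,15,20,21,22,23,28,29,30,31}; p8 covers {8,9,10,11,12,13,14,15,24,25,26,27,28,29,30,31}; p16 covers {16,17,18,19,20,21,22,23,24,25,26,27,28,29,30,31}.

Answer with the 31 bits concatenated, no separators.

Place data at non-parity positions: p1 p2 1 p4 1 1 0 p8 0 1 1 0 0 1 1 p16 0 1 1 0 1 1 0 0 1 1 0 1 0 1 1
p1 (pos 1,3,5,7,9,11,13,15,17,19,21,23,25,27,29,31): XOR of data positions = 1⊕1⊕0⊕0⊕1⊕0⊕1⊕0⊕1⊕1⊕0⊕1⊕0⊕0⊕1 = 0
p2 (pos 2,3,6,7,10,11,14,15,18,19,22,23,26,27,30,31): XOR of data positions = 1⊕1⊕0⊕1⊕1⊕1⊕1⊕1⊕1⊕1⊕0⊕1⊕0⊕1⊕1 = 0
p4 (pos 4,5,6,7,12,13,14,15,20,21,22,23,28,29,30,31): XOR of data positions = 1⊕1⊕0⊕0⊕0⊕1⊕1⊕0⊕1⊕1⊕0⊕1⊕0⊕1⊕1 = 1
p8 (pos 8,9,10,11,12,13,14,15,24,25,26,27,28,29,30,31): XOR of data positions = 0⊕1⊕1⊕0⊕0⊕1⊕1⊕0⊕1⊕1⊕0⊕1⊕0⊕1⊕1 = 1
p16 (pos 16,17,18,19,20,21,22,23,24,25,26,27,28,29,30,31): XOR of data positions = 0⊕1⊕1⊕0⊕1⊕1⊕0⊕0⊕1⊕1⊕0⊕1⊕0⊕1⊕1 = 1
Codeword: 0011110101100111011011001101011

0011110101100111011011001101011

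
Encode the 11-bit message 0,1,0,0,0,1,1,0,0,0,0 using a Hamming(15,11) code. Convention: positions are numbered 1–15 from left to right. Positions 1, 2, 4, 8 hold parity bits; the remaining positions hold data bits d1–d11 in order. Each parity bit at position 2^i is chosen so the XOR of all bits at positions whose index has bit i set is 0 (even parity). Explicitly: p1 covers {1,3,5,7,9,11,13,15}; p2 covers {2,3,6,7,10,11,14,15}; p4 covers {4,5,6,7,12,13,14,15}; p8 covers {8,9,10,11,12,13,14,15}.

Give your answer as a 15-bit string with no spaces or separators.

000110000110000

Place data at non-parity positions: p1 p2 0 p4 1 0 0 p8 0 1 1 0 0 0 0
p1 (pos 1,3,5,7,9,11,13,15): XOR of data positions = 0⊕1⊕0⊕0⊕1⊕0⊕0 = 0
p2 (pos 2,3,6,7,10,11,14,15): XOR of data positions = 0⊕0⊕0⊕1⊕1⊕0⊕0 = 0
p4 (pos 4,5,6,7,12,13,14,15): XOR of data positions = 1⊕0⊕0⊕0⊕0⊕0⊕0 = 1
p8 (pos 8,9,10,11,12,13,14,15): XOR of data positions = 0⊕1⊕1⊕0⊕0⊕0⊕0 = 0
Codeword: 000110000110000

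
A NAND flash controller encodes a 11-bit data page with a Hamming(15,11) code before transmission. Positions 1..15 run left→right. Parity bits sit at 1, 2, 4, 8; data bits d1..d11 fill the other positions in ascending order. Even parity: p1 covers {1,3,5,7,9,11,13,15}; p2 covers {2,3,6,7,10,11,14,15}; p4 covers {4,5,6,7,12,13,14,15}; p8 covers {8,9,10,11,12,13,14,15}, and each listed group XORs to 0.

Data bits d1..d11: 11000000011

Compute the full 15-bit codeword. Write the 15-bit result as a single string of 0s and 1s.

111110000000011

Place data at non-parity positions: p1 p2 1 p4 1 0 0 p8 0 0 0 0 0 1 1
p1 (pos 1,3,5,7,9,11,13,15): XOR of data positions = 1⊕1⊕0⊕0⊕0⊕0⊕1 = 1
p2 (pos 2,3,6,7,10,11,14,15): XOR of data positions = 1⊕0⊕0⊕0⊕0⊕1⊕1 = 1
p4 (pos 4,5,6,7,12,13,14,15): XOR of data positions = 1⊕0⊕0⊕0⊕0⊕1⊕1 = 1
p8 (pos 8,9,10,11,12,13,14,15): XOR of data positions = 0⊕0⊕0⊕0⊕0⊕1⊕1 = 0
Codeword: 111110000000011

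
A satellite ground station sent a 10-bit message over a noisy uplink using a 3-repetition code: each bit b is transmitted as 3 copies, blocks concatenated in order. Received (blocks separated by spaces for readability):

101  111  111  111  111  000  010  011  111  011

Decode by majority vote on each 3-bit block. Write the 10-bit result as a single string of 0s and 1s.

Block 1 (101): 2 ones → 1
Block 2 (111): 3 ones → 1
Block 3 (111): 3 ones → 1
Block 4 (111): 3 ones → 1
Block 5 (111): 3 ones → 1
Block 6 (000): 0 ones → 0
Block 7 (010): 1 one → 0
Block 8 (011): 2 ones → 1
Block 9 (111): 3 ones → 1
Block 10 (011): 2 ones → 1

1111100111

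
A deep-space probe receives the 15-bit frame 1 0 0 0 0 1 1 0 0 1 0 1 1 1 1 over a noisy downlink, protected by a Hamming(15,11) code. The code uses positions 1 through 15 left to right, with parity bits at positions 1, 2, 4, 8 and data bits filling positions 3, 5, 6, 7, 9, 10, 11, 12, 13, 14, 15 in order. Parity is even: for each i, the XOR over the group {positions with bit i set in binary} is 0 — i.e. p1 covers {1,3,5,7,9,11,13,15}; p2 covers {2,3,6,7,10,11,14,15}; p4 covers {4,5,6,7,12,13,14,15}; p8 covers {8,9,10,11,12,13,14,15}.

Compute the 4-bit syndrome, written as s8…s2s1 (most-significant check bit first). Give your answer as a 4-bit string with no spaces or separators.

1010

s1 (pos 1,3,5,7,9,11,13,15): 1⊕0⊕0⊕1⊕0⊕0⊕1⊕1 = 0
s2 (pos 2,3,6,7,10,11,14,15): 0⊕0⊕1⊕1⊕1⊕0⊕1⊕1 = 1
s4 (pos 4,5,6,7,12,13,14,15): 0⊕0⊕1⊕1⊕1⊕1⊕1⊕1 = 0
s8 (pos 8,9,10,11,12,13,14,15): 0⊕0⊕1⊕0⊕1⊕1⊕1⊕1 = 1
Syndrome s8…s1 = 1010 → error at position 10.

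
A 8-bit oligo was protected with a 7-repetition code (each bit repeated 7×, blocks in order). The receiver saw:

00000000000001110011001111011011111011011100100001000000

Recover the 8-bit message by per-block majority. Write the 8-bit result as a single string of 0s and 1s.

Block 1 (0000000): 0 ones → 0
Block 2 (0000001): 1 one → 0
Block 3 (1100110): 4 ones → 1
Block 4 (0111101): 5 ones → 1
Block 5 (1011111): 6 ones → 1
Block 6 (0110111): 5 ones → 1
Block 7 (0010000): 1 one → 0
Block 8 (1000000): 1 one → 0

00111100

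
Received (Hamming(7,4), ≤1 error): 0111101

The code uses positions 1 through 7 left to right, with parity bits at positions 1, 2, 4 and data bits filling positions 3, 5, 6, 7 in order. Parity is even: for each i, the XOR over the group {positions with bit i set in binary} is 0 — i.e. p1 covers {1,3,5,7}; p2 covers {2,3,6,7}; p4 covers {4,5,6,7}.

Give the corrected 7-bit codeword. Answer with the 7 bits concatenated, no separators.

0111100

s1 (pos 1,3,5,7): 0⊕1⊕1⊕1 = 1
s2 (pos 2,3,6,7): 1⊕1⊕0⊕1 = 1
s4 (pos 4,5,6,7): 1⊕1⊕0⊕1 = 1
Syndrome s4…s1 = 111 → error at position 7.
Flip position 7: 0111101 → 0111100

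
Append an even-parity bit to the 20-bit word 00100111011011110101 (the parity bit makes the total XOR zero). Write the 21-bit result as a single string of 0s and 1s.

001001110110111101010

XOR of the 20 data bits: 0⊕0⊕1⊕0⊕0⊕1⊕1⊕1⊕0⊕1⊕1⊕0⊕1⊕1⊕1⊕1⊕0⊕1⊕0⊕1 = 0
Parity bit = 0 (so all 21 bits XOR to 0).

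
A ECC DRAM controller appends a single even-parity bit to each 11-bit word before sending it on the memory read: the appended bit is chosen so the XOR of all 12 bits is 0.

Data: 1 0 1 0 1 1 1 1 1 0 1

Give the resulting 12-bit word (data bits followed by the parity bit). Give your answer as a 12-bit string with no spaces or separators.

XOR of the 11 data bits: 1⊕0⊕1⊕0⊕1⊕1⊕1⊕1⊕1⊕0⊕1 = 0
Parity bit = 0 (so all 12 bits XOR to 0).

101011111010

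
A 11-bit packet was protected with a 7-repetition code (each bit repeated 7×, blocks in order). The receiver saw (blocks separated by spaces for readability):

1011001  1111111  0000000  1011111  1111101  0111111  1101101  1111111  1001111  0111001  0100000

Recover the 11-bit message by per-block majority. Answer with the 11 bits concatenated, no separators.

Block 1 (1011001): 4 ones → 1
Block 2 (1111111): 7 ones → 1
Block 3 (0000000): 0 ones → 0
Block 4 (1011111): 6 ones → 1
Block 5 (1111101): 6 ones → 1
Block 6 (0111111): 6 ones → 1
Block 7 (1101101): 5 ones → 1
Block 8 (1111111): 7 ones → 1
Block 9 (1001111): 5 ones → 1
Block 10 (0111001): 4 ones → 1
Block 11 (0100000): 1 one → 0

11011111110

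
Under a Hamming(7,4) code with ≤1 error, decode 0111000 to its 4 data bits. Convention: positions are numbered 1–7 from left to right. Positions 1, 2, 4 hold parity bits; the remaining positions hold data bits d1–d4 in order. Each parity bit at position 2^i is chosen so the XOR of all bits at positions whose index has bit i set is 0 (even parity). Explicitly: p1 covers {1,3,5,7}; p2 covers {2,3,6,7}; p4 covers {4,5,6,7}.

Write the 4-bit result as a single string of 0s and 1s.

s1 (pos 1,3,5,7): 0⊕1⊕0⊕0 = 1
s2 (pos 2,3,6,7): 1⊕1⊕0⊕0 = 0
s4 (pos 4,5,6,7): 1⊕0⊕0⊕0 = 1
Syndrome s4…s1 = 101 → error at position 5.
Flip position 5: 0111000 → 0111100
Read data bits from positions 3,5,6,7: 1100

1100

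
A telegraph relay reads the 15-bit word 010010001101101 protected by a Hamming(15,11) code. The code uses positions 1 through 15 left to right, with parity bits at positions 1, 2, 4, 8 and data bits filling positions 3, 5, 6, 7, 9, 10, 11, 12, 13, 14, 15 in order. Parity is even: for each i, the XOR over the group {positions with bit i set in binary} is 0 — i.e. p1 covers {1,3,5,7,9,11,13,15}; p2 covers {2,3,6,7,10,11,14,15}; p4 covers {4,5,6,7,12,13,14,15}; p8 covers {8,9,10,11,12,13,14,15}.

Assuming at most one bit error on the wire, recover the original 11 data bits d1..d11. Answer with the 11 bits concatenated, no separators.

01001001101

s1 (pos 1,3,5,7,9,11,13,15): 0⊕0⊕1⊕0⊕1⊕0⊕1⊕1 = 0
s2 (pos 2,3,6,7,10,11,14,15): 1⊕0⊕0⊕0⊕1⊕0⊕0⊕1 = 1
s4 (pos 4,5,6,7,12,13,14,15): 0⊕1⊕0⊕0⊕1⊕1⊕0⊕1 = 0
s8 (pos 8,9,10,11,12,13,14,15): 0⊕1⊕1⊕0⊕1⊕1⊕0⊕1 = 1
Syndrome s8…s1 = 1010 → error at position 10.
Flip position 10: 010010001101101 → 010010001001101
Read data bits from positions 3,5,6,7,9,10,11,12,13,14,15: 01001001101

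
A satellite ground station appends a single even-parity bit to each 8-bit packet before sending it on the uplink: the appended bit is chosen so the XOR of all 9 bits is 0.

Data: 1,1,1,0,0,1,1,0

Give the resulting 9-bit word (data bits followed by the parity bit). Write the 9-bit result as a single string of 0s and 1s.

111001101

XOR of the 8 data bits: 1⊕1⊕1⊕0⊕0⊕1⊕1⊕0 = 1
Parity bit = 1 (so all 9 bits XOR to 0).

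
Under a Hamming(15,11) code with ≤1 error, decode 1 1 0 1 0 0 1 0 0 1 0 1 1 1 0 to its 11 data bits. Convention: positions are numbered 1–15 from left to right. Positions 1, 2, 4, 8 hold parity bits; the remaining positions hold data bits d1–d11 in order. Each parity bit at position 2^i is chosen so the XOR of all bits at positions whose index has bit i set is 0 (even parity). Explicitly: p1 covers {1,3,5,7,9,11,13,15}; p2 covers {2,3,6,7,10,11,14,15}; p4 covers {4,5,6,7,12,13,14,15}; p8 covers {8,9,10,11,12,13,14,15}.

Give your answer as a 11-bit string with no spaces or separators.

01010101110

s1 (pos 1,3,5,7,9,11,13,15): 1⊕0⊕0⊕1⊕0⊕0⊕1⊕0 = 1
s2 (pos 2,3,6,7,10,11,14,15): 1⊕0⊕0⊕1⊕1⊕0⊕1⊕0 = 0
s4 (pos 4,5,6,7,12,13,14,15): 1⊕0⊕0⊕1⊕1⊕1⊕1⊕0 = 1
s8 (pos 8,9,10,11,12,13,14,15): 0⊕0⊕1⊕0⊕1⊕1⊕1⊕0 = 0
Syndrome s8…s1 = 0101 → error at position 5.
Flip position 5: 110100100101110 → 110110100101110
Read data bits from positions 3,5,6,7,9,10,11,12,13,14,15: 01010101110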